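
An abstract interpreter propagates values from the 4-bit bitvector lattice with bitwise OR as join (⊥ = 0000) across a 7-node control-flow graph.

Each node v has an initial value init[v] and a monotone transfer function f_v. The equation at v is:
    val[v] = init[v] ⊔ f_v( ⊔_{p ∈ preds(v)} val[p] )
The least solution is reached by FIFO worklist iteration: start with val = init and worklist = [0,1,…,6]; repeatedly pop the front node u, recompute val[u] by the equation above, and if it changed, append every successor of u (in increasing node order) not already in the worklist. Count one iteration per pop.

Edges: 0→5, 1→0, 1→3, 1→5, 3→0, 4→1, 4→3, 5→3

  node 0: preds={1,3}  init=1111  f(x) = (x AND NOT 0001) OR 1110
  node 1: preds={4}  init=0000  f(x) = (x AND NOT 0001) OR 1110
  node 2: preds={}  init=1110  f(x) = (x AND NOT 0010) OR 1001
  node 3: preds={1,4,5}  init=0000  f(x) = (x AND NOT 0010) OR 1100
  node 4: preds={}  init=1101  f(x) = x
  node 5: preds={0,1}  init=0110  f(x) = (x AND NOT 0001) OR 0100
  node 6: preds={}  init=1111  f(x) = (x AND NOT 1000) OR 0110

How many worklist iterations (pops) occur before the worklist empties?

9

Trace (9 dequeues):
  [1] u=0 | in 0000 | out 1111 | ==
  [2] u=1 | in 1101 | out 1110 | prev 0000 | push {0}
  [3] u=2 | in 0000 | out 1111 | prev 1110 | push {}
  [4] u=3 | in 1111 | out 1101 | prev 0000 | push {}
  [5] u=4 | in 0000 | out 1101 | ==
  [6] u=5 | in 1111 | out 1110 | prev 0110 | push {3}
  [7] u=6 | in 0000 | out 1111 | ==
  [8] u=0 | in 1111 | out 1111 | ==
  [9] u=3 | in 1111 | out 1101 | ==

Converged values:
  [0] 1111
  [1] 1110
  [2] 1111
  [3] 1101
  [4] 1101
  [5] 1110
  [6] 1111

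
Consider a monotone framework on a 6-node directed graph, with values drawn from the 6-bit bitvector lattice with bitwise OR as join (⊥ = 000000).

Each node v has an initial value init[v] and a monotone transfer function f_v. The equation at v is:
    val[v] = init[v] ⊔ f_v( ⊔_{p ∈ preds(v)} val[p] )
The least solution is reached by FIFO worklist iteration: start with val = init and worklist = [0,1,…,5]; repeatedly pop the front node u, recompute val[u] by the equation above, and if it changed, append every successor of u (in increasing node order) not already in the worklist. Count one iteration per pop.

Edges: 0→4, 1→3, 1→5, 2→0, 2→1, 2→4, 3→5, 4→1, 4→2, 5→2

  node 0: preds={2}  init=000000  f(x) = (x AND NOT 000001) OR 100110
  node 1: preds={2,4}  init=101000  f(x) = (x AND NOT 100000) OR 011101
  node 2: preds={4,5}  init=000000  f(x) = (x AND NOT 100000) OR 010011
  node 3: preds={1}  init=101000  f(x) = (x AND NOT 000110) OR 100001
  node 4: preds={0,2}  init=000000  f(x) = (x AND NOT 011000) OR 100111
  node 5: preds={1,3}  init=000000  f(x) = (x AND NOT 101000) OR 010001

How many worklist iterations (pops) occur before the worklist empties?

15

Worklist (15 pops):
  #1 pop 0: in=000000 → 100110 (was 000000); enqueue []
  #2 pop 1: in=000000 → 111101 (was 101000); enqueue []
  #3 pop 2: in=000000 → 010011 (was 000000); enqueue [0,1]
  #4 pop 3: in=111101 → 111001 (was 101000); enqueue []
  #5 pop 4: in=110111 → 100111 (was 000000); enqueue [2]
  #6 pop 5: in=111101 → 010101 (was 000000); enqueue []
  #7 pop 0: in=010011 → 110110 (was 100110); enqueue [4]
  #8 pop 1: in=110111 → 111111 (was 111101); enqueue [3,5]
  #9 pop 2: in=110111 → 010111 (was 010011); enqueue [0,1]
  #10 pop 4: in=110111 → 100111 (no change)
  #11 pop 3: in=111111 → 111001 (no change)
  #12 pop 5: in=111111 → 010111 (was 010101); enqueue [2]
  #13 pop 0: in=010111 → 110110 (no change)
  #14 pop 1: in=110111 → 111111 (no change)
  #15 pop 2: in=110111 → 010111 (no change)

Fixpoint:
  val[0] = 110110
  val[1] = 111111
  val[2] = 010111
  val[3] = 111001
  val[4] = 100111
  val[5] = 010111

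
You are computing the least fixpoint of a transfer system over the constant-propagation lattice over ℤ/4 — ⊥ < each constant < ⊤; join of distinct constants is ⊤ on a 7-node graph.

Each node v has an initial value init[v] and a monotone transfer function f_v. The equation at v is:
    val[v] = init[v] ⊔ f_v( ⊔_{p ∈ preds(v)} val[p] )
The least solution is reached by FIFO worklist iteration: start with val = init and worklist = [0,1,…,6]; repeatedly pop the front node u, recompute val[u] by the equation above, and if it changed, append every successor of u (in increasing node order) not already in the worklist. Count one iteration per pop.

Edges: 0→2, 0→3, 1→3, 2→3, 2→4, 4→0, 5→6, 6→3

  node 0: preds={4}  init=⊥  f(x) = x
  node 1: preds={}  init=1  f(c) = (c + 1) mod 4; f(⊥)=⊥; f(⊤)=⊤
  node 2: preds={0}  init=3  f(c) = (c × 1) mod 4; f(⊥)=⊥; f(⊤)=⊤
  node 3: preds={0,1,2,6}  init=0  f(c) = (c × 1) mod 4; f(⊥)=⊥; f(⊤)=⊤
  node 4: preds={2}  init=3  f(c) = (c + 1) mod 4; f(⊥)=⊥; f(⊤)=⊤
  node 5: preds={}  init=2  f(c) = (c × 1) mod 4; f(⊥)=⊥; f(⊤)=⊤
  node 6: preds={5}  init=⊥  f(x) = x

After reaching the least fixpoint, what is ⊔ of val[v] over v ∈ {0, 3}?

⊤

Iteration log — 12 steps:
  step 1. node 0  ⊔preds=3  new=3  old=⊥  +wl: 
  step 2. node 1  ⊔preds=⊥  new=1  stable
  step 3. node 2  ⊔preds=3  new=3  stable
  step 4. node 3  ⊔preds=⊤  new=⊤  old=0  +wl: 
  step 5. node 4  ⊔preds=3  new=⊤  old=3  +wl: 0
  step 6. node 5  ⊔preds=⊥  new=2  stable
  step 7. node 6  ⊔preds=2  new=2  old=⊥  +wl: 3
  step 8. node 0  ⊔preds=⊤  new=⊤  old=3  +wl: 2
  step 9. node 3  ⊔preds=⊤  new=⊤  stable
  step 10. node 2  ⊔preds=⊤  new=⊤  old=3  +wl: 3,4
  step 11. node 3  ⊔preds=⊤  new=⊤  stable
  step 12. node 4  ⊔preds=⊤  new=⊤  stable

Least fixpoint reached:
  node 0: ⊤
  node 1: 1
  node 2: ⊤
  node 3: ⊤
  node 4: ⊤
  node 5: 2
  node 6: 2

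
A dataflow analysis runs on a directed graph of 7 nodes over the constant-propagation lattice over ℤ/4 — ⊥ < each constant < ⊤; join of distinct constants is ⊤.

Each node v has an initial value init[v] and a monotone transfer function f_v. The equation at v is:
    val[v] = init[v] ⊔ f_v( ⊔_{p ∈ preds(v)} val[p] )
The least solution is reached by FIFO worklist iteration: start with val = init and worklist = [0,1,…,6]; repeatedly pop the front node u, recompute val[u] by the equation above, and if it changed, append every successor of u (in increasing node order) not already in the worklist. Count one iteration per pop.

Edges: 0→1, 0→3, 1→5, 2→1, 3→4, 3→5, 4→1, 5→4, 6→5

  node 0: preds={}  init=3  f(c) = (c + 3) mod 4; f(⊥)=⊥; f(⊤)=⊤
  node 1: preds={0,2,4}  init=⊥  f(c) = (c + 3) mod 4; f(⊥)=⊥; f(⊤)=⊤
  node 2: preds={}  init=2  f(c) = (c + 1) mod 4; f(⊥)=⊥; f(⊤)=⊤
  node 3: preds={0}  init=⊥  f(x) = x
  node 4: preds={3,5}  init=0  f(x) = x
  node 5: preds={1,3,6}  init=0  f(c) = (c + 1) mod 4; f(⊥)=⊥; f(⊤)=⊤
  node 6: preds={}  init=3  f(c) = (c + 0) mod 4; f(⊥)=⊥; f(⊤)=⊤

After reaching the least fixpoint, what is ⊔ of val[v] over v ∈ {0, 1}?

⊤

Trace (9 dequeues):
  [1] u=0 | in ⊥ | out 3 | ==
  [2] u=1 | in ⊤ | out ⊤ | prev ⊥ | push {}
  [3] u=2 | in ⊥ | out 2 | ==
  [4] u=3 | in 3 | out 3 | prev ⊥ | push {}
  [5] u=4 | in ⊤ | out ⊤ | prev 0 | push {1}
  [6] u=5 | in ⊤ | out ⊤ | prev 0 | push {4}
  [7] u=6 | in ⊥ | out 3 | ==
  [8] u=1 | in ⊤ | out ⊤ | ==
  [9] u=4 | in ⊤ | out ⊤ | ==

Converged values:
  [0] 3
  [1] ⊤
  [2] 2
  [3] 3
  [4] ⊤
  [5] ⊤
  [6] 3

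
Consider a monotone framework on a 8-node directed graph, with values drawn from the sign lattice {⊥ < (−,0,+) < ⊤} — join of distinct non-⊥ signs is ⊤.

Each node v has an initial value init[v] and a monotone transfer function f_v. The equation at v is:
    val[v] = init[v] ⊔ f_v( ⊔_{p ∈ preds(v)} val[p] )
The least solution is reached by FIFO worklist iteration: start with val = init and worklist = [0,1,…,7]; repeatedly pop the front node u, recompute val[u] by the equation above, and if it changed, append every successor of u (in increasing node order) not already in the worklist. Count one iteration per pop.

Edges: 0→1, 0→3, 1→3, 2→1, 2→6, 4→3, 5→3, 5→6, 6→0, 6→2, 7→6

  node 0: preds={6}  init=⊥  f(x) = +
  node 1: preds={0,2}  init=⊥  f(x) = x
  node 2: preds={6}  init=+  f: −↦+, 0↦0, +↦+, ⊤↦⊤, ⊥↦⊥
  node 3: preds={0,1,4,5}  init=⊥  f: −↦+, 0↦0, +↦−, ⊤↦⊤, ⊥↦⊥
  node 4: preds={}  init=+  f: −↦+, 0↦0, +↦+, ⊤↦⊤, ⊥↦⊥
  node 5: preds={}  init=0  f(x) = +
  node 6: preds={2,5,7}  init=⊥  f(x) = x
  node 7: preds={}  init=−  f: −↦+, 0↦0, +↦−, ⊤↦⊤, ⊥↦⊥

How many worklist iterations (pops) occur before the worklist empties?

Worklist (14 pops):
  #1 pop 0: in=⊥ → + (was ⊥); enqueue []
  #2 pop 1: in=+ → + (was ⊥); enqueue []
  #3 pop 2: in=⊥ → + (no change)
  #4 pop 3: in=⊤ → ⊤ (was ⊥); enqueue []
  #5 pop 4: in=⊥ → + (no change)
  #6 pop 5: in=⊥ → ⊤ (was 0); enqueue [3]
  #7 pop 6: in=⊤ → ⊤ (was ⊥); enqueue [0,2]
  #8 pop 7: in=⊥ → − (no change)
  #9 pop 3: in=⊤ → ⊤ (no change)
  #10 pop 0: in=⊤ → + (no change)
  #11 pop 2: in=⊤ → ⊤ (was +); enqueue [1,6]
  #12 pop 1: in=⊤ → ⊤ (was +); enqueue [3]
  #13 pop 6: in=⊤ → ⊤ (no change)
  #14 pop 3: in=⊤ → ⊤ (no change)

Fixpoint:
  val[0] = +
  val[1] = ⊤
  val[2] = ⊤
  val[3] = ⊤
  val[4] = +
  val[5] = ⊤
  val[6] = ⊤
  val[7] = −

14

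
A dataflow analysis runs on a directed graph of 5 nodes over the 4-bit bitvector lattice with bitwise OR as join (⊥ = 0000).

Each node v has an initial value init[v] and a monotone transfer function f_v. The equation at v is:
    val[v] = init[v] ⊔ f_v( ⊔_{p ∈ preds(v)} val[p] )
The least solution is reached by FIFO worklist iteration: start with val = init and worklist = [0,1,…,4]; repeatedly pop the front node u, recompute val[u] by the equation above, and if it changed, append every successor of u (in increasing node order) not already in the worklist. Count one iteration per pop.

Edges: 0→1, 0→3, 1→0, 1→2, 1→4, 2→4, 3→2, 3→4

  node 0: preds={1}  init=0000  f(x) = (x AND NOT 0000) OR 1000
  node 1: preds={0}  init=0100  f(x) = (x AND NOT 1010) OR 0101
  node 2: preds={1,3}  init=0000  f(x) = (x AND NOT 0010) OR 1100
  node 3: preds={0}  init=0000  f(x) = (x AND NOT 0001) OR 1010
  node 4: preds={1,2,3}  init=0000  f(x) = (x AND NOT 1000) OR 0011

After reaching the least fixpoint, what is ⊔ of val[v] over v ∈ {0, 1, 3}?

Trace (9 dequeues):
  [1] u=0 | in 0100 | out 1100 | prev 0000 | push {}
  [2] u=1 | in 1100 | out 0101 | prev 0100 | push {0}
  [3] u=2 | in 0101 | out 1101 | prev 0000 | push {}
  [4] u=3 | in 1100 | out 1110 | prev 0000 | push {2}
  [5] u=4 | in 1111 | out 0111 | prev 0000 | push {}
  [6] u=0 | in 0101 | out 1101 | prev 1100 | push {1,3}
  [7] u=2 | in 1111 | out 1101 | ==
  [8] u=1 | in 1101 | out 0101 | ==
  [9] u=3 | in 1101 | out 1110 | ==

Converged values:
  [0] 1101
  [1] 0101
  [2] 1101
  [3] 1110
  [4] 0111

1111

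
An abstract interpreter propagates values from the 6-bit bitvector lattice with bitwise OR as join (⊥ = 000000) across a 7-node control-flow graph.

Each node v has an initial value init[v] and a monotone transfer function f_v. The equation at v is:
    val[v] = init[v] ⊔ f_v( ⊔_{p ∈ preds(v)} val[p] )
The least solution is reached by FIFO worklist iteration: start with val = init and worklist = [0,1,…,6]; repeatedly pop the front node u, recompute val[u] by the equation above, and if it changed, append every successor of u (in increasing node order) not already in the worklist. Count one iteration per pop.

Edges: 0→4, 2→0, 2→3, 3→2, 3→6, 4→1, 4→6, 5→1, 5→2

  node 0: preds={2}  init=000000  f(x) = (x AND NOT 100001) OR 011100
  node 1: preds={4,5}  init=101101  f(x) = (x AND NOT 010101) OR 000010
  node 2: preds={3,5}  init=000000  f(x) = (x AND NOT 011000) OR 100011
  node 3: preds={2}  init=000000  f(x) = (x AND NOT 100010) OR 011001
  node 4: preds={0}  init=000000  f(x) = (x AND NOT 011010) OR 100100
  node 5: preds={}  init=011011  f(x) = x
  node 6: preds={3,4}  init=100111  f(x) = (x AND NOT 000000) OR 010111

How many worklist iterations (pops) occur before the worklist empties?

Trace (11 dequeues):
  [1] u=0 | in 000000 | out 011100 | prev 000000 | push {}
  [2] u=1 | in 011011 | out 101111 | prev 101101 | push {}
  [3] u=2 | in 011011 | out 100011 | prev 000000 | push {0}
  [4] u=3 | in 100011 | out 011001 | prev 000000 | push {2}
  [5] u=4 | in 011100 | out 100100 | prev 000000 | push {1}
  [6] u=5 | in 000000 | out 011011 | ==
  [7] u=6 | in 111101 | out 111111 | prev 100111 | push {}
  [8] u=0 | in 100011 | out 011110 | prev 011100 | push {4}
  [9] u=2 | in 011011 | out 100011 | ==
  [10] u=1 | in 111111 | out 101111 | ==
  [11] u=4 | in 011110 | out 100100 | ==

Converged values:
  [0] 011110
  [1] 101111
  [2] 100011
  [3] 011001
  [4] 100100
  [5] 011011
  [6] 111111

11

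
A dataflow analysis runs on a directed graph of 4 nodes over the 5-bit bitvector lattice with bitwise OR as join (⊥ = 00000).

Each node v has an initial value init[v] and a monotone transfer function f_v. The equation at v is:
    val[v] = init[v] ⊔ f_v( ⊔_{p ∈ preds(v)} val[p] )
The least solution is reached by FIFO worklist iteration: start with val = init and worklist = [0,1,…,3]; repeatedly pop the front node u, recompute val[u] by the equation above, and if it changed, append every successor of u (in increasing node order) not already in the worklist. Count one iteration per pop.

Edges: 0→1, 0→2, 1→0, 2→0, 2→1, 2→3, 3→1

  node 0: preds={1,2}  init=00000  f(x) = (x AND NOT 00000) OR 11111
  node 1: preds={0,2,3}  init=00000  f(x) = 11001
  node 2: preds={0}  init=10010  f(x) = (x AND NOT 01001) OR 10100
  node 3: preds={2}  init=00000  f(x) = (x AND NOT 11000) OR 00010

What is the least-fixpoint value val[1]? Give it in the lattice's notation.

11001

Iteration log — 6 steps:
  step 1. node 0  ⊔preds=10010  new=11111  old=00000  +wl: 
  step 2. node 1  ⊔preds=11111  new=11001  old=00000  +wl: 0
  step 3. node 2  ⊔preds=11111  new=10110  old=10010  +wl: 1
  step 4. node 3  ⊔preds=10110  new=00110  old=00000  +wl: 
  step 5. node 0  ⊔preds=11111  new=11111  stable
  step 6. node 1  ⊔preds=11111  new=11001  stable

Least fixpoint reached:
  node 0: 11111
  node 1: 11001
  node 2: 10110
  node 3: 00110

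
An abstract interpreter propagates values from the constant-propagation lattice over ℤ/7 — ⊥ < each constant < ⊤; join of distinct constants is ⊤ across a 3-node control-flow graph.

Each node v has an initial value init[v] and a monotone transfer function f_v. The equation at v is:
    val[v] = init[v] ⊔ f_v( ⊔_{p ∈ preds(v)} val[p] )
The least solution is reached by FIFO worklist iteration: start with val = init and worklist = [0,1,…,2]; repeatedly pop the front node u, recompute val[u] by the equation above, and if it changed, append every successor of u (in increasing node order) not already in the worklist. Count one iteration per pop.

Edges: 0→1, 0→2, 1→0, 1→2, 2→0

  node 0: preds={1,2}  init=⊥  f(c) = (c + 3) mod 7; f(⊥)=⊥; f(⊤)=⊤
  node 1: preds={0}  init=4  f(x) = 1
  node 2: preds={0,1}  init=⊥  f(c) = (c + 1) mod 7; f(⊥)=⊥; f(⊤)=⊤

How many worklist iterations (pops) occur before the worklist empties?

Worklist (6 pops):
  #1 pop 0: in=4 → 0 (was ⊥); enqueue []
  #2 pop 1: in=0 → ⊤ (was 4); enqueue [0]
  #3 pop 2: in=⊤ → ⊤ (was ⊥); enqueue []
  #4 pop 0: in=⊤ → ⊤ (was 0); enqueue [1,2]
  #5 pop 1: in=⊤ → ⊤ (no change)
  #6 pop 2: in=⊤ → ⊤ (no change)

Fixpoint:
  val[0] = ⊤
  val[1] = ⊤
  val[2] = ⊤

6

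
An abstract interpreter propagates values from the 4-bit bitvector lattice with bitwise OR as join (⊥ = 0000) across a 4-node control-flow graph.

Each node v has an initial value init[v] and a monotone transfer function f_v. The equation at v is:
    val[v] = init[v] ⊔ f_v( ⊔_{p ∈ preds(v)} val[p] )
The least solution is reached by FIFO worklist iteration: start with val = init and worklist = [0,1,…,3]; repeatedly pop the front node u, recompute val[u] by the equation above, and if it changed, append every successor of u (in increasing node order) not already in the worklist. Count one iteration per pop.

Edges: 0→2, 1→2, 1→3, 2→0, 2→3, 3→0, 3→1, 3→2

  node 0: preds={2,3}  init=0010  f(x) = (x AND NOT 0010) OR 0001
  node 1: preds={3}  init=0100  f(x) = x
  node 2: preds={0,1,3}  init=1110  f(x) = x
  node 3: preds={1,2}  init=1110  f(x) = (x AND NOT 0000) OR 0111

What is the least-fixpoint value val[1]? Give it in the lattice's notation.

Trace (8 dequeues):
  [1] u=0 | in 1110 | out 1111 | prev 0010 | push {}
  [2] u=1 | in 1110 | out 1110 | prev 0100 | push {}
  [3] u=2 | in 1111 | out 1111 | prev 1110 | push {0}
  [4] u=3 | in 1111 | out 1111 | prev 1110 | push {1,2}
  [5] u=0 | in 1111 | out 1111 | ==
  [6] u=1 | in 1111 | out 1111 | prev 1110 | push {3}
  [7] u=2 | in 1111 | out 1111 | ==
  [8] u=3 | in 1111 | out 1111 | ==

Converged values:
  [0] 1111
  [1] 1111
  [2] 1111
  [3] 1111

1111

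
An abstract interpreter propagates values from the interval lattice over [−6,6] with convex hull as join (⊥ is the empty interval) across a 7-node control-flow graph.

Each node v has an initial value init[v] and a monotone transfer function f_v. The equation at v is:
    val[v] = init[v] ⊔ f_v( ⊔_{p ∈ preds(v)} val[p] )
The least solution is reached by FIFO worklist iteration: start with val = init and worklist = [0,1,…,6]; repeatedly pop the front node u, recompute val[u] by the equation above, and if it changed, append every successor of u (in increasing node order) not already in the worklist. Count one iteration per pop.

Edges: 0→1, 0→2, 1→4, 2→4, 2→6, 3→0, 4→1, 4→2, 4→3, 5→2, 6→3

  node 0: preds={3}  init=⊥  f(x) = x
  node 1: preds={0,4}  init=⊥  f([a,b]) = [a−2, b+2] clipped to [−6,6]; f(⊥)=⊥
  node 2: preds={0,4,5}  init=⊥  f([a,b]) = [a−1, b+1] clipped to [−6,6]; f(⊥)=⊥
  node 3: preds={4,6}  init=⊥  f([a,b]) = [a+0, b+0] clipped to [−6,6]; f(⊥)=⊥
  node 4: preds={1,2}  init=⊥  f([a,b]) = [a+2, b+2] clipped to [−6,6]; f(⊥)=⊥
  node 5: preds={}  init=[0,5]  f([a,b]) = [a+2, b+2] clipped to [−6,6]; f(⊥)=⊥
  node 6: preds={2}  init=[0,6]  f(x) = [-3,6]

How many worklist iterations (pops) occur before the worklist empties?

Trace (21 dequeues):
  [1] u=0 | in ⊥ | out ⊥ | ==
  [2] u=1 | in ⊥ | out ⊥ | ==
  [3] u=2 | in [0,5] | out [-1,6] | prev ⊥ | push {}
  [4] u=3 | in [0,6] | out [0,6] | prev ⊥ | push {0}
  [5] u=4 | in [-1,6] | out [1,6] | prev ⊥ | push {1,2,3}
  [6] u=5 | in ⊥ | out [0,5] | ==
  [7] u=6 | in [-1,6] | out [-3,6] | prev [0,6] | push {}
  [8] u=0 | in [0,6] | out [0,6] | prev ⊥ | push {}
  [9] u=1 | in [0,6] | out [-2,6] | prev ⊥ | push {4}
  [10] u=2 | in [0,6] | out [-1,6] | ==
  [11] u=3 | in [-3,6] | out [-3,6] | prev [0,6] | push {0}
  [12] u=4 | in [-2,6] | out [0,6] | prev [1,6] | push {1,2,3}
  [13] u=0 | in [-3,6] | out [-3,6] | prev [0,6] | push {}
  [14] u=1 | in [-3,6] | out [-5,6] | prev [-2,6] | push {4}
  [15] u=2 | in [-3,6] | out [-4,6] | prev [-1,6] | push {6}
  [16] u=3 | in [-3,6] | out [-3,6] | ==
  [17] u=4 | in [-5,6] | out [-3,6] | prev [0,6] | push {1,2,3}
  [18] u=6 | in [-4,6] | out [-3,6] | ==
  [19] u=1 | in [-3,6] | out [-5,6] | ==
  [20] u=2 | in [-3,6] | out [-4,6] | ==
  [21] u=3 | in [-3,6] | out [-3,6] | ==

Converged values:
  [0] [-3,6]
  [1] [-5,6]
  [2] [-4,6]
  [3] [-3,6]
  [4] [-3,6]
  [5] [0,5]
  [6] [-3,6]

21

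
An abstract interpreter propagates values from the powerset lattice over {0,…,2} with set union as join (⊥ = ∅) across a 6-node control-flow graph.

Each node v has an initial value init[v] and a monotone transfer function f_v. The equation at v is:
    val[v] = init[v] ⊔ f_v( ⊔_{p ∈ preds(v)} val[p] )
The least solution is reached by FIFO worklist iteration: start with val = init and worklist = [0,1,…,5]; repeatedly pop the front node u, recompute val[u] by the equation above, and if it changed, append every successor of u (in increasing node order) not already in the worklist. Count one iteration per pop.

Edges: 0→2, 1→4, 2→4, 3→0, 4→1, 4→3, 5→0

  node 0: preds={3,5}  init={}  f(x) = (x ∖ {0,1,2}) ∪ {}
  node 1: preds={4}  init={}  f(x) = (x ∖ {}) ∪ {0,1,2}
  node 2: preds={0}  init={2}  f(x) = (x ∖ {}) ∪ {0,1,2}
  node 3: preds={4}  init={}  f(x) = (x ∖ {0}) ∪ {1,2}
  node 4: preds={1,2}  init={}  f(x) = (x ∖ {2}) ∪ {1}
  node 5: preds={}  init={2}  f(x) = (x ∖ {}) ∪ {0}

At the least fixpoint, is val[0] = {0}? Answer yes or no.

Worklist (9 pops):
  #1 pop 0: in={2} → {} (no change)
  #2 pop 1: in={} → {0,1,2} (was {}); enqueue []
  #3 pop 2: in={} → {0,1,2} (was {2}); enqueue []
  #4 pop 3: in={} → {1,2} (was {}); enqueue [0]
  #5 pop 4: in={0,1,2} → {0,1} (was {}); enqueue [1,3]
  #6 pop 5: in={} → {0,2} (was {2}); enqueue []
  #7 pop 0: in={0,1,2} → {} (no change)
  #8 pop 1: in={0,1} → {0,1,2} (no change)
  #9 pop 3: in={0,1} → {1,2} (no change)

Fixpoint:
  val[0] = {}
  val[1] = {0,1,2}
  val[2] = {0,1,2}
  val[3] = {1,2}
  val[4] = {0,1}
  val[5] = {0,2}

no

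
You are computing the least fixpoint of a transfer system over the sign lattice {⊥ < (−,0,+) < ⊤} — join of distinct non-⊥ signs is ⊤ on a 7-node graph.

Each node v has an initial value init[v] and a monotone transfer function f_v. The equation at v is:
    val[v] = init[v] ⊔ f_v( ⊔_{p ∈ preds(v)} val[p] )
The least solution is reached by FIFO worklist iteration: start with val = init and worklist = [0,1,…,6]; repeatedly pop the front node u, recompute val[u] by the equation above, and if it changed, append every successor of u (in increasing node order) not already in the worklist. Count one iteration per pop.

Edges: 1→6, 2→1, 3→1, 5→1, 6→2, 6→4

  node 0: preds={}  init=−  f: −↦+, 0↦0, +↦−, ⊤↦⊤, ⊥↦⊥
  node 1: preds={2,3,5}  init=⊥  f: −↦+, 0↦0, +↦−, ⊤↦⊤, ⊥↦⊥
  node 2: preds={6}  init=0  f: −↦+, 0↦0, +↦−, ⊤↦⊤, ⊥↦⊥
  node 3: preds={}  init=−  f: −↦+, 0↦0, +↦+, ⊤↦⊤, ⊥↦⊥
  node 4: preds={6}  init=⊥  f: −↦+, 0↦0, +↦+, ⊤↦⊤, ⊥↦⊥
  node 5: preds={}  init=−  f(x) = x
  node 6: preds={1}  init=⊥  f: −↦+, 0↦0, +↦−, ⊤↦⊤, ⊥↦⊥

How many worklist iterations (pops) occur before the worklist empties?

10

Iteration log — 10 steps:
  step 1. node 0  ⊔preds=⊥  new=−  stable
  step 2. node 1  ⊔preds=⊤  new=⊤  old=⊥  +wl: 
  step 3. node 2  ⊔preds=⊥  new=0  stable
  step 4. node 3  ⊔preds=⊥  new=−  stable
  step 5. node 4  ⊔preds=⊥  new=⊥  stable
  step 6. node 5  ⊔preds=⊥  new=−  stable
  step 7. node 6  ⊔preds=⊤  new=⊤  old=⊥  +wl: 2,4
  step 8. node 2  ⊔preds=⊤  new=⊤  old=0  +wl: 1
  step 9. node 4  ⊔preds=⊤  new=⊤  old=⊥  +wl: 
  step 10. node 1  ⊔preds=⊤  new=⊤  stable

Least fixpoint reached:
  node 0: −
  node 1: ⊤
  node 2: ⊤
  node 3: −
  node 4: ⊤
  node 5: −
  node 6: ⊤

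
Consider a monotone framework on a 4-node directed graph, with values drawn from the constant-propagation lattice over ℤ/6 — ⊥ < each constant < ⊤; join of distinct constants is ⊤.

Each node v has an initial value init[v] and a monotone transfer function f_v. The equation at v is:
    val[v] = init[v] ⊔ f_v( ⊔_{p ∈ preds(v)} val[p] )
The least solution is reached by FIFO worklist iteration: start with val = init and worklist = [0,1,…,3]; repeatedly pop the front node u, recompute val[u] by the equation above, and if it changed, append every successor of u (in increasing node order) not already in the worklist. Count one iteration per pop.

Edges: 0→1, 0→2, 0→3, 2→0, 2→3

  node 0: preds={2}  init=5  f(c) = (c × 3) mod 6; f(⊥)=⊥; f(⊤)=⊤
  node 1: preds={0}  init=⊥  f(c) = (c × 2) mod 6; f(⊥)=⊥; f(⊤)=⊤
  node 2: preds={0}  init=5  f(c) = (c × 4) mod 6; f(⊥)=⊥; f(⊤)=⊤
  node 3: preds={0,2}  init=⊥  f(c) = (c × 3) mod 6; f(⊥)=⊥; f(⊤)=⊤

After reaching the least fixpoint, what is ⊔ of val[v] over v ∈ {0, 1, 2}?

⊤

Trace (5 dequeues):
  [1] u=0 | in 5 | out ⊤ | prev 5 | push {}
  [2] u=1 | in ⊤ | out ⊤ | prev ⊥ | push {}
  [3] u=2 | in ⊤ | out ⊤ | prev 5 | push {0}
  [4] u=3 | in ⊤ | out ⊤ | prev ⊥ | push {}
  [5] u=0 | in ⊤ | out ⊤ | ==

Converged values:
  [0] ⊤
  [1] ⊤
  [2] ⊤
  [3] ⊤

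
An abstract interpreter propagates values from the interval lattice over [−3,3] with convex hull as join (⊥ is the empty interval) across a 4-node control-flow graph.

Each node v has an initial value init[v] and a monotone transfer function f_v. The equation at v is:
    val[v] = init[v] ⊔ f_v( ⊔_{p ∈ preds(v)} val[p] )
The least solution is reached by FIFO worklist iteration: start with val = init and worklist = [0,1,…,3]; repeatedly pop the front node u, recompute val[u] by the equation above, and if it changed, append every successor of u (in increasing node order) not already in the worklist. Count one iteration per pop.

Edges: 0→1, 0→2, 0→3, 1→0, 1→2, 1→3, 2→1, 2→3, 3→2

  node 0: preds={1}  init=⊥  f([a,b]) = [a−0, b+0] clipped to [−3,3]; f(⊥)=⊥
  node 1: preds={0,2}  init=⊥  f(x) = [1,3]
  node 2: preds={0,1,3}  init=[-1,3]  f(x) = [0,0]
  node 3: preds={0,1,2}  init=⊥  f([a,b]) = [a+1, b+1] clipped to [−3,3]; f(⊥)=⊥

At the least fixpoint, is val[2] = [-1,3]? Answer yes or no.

Iteration log — 8 steps:
  step 1. node 0  ⊔preds=⊥  new=⊥  stable
  step 2. node 1  ⊔preds=[-1,3]  new=[1,3]  old=⊥  +wl: 0
  step 3. node 2  ⊔preds=[1,3]  new=[-1,3]  stable
  step 4. node 3  ⊔preds=[-1,3]  new=[0,3]  old=⊥  +wl: 2
  step 5. node 0  ⊔preds=[1,3]  new=[1,3]  old=⊥  +wl: 1,3
  step 6. node 2  ⊔preds=[0,3]  new=[-1,3]  stable
  step 7. node 1  ⊔preds=[-1,3]  new=[1,3]  stable
  step 8. node 3  ⊔preds=[-1,3]  new=[0,3]  stable

Least fixpoint reached:
  node 0: [1,3]
  node 1: [1,3]
  node 2: [-1,3]
  node 3: [0,3]

yes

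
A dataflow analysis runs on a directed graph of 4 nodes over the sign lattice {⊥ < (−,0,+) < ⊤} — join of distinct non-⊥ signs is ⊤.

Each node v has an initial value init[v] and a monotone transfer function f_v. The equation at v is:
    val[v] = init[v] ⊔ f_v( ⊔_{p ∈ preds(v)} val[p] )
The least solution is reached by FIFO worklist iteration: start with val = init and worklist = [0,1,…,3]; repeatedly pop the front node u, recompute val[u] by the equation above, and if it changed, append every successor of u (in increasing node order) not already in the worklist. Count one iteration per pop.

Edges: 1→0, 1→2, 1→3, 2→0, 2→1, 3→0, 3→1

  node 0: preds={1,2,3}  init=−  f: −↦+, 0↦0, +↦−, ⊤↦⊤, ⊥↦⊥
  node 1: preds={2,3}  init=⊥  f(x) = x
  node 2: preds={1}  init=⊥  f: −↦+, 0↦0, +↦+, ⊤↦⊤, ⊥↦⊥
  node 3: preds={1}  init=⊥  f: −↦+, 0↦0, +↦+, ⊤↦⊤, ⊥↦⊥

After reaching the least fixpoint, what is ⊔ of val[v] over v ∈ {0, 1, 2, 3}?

Worklist (4 pops):
  #1 pop 0: in=⊥ → − (no change)
  #2 pop 1: in=⊥ → ⊥ (no change)
  #3 pop 2: in=⊥ → ⊥ (no change)
  #4 pop 3: in=⊥ → ⊥ (no change)

Fixpoint:
  val[0] = −
  val[1] = ⊥
  val[2] = ⊥
  val[3] = ⊥

−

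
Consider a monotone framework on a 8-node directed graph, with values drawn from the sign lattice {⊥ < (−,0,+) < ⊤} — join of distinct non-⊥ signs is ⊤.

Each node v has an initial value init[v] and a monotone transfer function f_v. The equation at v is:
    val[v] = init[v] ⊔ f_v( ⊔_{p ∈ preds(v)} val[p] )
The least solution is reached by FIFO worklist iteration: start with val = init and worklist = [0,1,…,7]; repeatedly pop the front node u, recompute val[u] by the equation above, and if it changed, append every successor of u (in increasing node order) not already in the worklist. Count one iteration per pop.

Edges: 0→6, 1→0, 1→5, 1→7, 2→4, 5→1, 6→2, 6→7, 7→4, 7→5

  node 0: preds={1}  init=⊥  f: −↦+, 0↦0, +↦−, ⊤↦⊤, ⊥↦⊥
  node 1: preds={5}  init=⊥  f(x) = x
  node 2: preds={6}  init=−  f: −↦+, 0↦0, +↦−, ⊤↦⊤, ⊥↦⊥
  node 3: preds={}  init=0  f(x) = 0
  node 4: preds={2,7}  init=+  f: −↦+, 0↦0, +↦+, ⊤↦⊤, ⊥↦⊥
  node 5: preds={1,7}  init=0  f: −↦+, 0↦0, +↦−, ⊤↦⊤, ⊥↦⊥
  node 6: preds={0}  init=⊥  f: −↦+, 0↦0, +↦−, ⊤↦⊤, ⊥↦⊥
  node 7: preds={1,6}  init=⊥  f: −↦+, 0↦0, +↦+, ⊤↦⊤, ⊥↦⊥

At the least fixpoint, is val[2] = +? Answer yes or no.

Worklist (15 pops):
  #1 pop 0: in=⊥ → ⊥ (no change)
  #2 pop 1: in=0 → 0 (was ⊥); enqueue [0]
  #3 pop 2: in=⊥ → − (no change)
  #4 pop 3: in=⊥ → 0 (no change)
  #5 pop 4: in=− → + (no change)
  #6 pop 5: in=0 → 0 (no change)
  #7 pop 6: in=⊥ → ⊥ (no change)
  #8 pop 7: in=0 → 0 (was ⊥); enqueue [4,5]
  #9 pop 0: in=0 → 0 (was ⊥); enqueue [6]
  #10 pop 4: in=⊤ → ⊤ (was +); enqueue []
  #11 pop 5: in=0 → 0 (no change)
  #12 pop 6: in=0 → 0 (was ⊥); enqueue [2,7]
  #13 pop 2: in=0 → ⊤ (was −); enqueue [4]
  #14 pop 7: in=0 → 0 (no change)
  #15 pop 4: in=⊤ → ⊤ (no change)

Fixpoint:
  val[0] = 0
  val[1] = 0
  val[2] = ⊤
  val[3] = 0
  val[4] = ⊤
  val[5] = 0
  val[6] = 0
  val[7] = 0

no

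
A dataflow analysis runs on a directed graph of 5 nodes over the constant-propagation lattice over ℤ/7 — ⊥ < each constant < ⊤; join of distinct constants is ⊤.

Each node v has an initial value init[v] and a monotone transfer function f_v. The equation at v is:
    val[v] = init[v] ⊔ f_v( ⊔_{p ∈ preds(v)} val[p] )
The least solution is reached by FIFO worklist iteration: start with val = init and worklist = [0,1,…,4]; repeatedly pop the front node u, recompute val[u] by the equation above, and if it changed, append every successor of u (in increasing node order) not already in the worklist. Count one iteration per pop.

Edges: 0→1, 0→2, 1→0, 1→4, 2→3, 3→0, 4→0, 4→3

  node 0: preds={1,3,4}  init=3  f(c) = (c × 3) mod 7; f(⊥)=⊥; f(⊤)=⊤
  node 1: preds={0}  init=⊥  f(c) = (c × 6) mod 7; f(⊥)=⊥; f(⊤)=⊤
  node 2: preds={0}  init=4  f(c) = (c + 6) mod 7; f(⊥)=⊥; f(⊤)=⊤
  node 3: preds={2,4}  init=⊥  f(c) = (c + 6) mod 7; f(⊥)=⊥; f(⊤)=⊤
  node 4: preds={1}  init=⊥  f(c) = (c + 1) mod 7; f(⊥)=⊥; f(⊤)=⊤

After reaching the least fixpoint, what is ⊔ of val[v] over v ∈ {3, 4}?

Trace (13 dequeues):
  [1] u=0 | in ⊥ | out 3 | ==
  [2] u=1 | in 3 | out 4 | prev ⊥ | push {0}
  [3] u=2 | in 3 | out ⊤ | prev 4 | push {}
  [4] u=3 | in ⊤ | out ⊤ | prev ⊥ | push {}
  [5] u=4 | in 4 | out 5 | prev ⊥ | push {3}
  [6] u=0 | in ⊤ | out ⊤ | prev 3 | push {1,2}
  [7] u=3 | in ⊤ | out ⊤ | ==
  [8] u=1 | in ⊤ | out ⊤ | prev 4 | push {0,4}
  [9] u=2 | in ⊤ | out ⊤ | ==
  [10] u=0 | in ⊤ | out ⊤ | ==
  [11] u=4 | in ⊤ | out ⊤ | prev 5 | push {0,3}
  [12] u=0 | in ⊤ | out ⊤ | ==
  [13] u=3 | in ⊤ | out ⊤ | ==

Converged values:
  [0] ⊤
  [1] ⊤
  [2] ⊤
  [3] ⊤
  [4] ⊤

⊤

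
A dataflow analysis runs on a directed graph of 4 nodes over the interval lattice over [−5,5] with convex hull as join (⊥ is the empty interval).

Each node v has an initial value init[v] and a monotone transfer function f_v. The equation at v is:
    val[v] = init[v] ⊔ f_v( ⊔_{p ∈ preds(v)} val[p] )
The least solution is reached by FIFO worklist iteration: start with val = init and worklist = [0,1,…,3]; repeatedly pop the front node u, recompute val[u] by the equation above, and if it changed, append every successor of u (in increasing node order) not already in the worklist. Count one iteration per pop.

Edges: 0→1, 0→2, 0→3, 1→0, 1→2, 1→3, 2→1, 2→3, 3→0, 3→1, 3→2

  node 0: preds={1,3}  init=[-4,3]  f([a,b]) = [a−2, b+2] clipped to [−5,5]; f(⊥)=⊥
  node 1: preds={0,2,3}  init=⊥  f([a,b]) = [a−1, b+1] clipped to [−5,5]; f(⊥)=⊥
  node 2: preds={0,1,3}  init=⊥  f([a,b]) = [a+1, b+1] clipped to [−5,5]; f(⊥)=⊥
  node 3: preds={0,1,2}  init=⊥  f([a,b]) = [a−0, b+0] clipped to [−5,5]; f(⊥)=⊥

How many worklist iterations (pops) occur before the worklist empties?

Iteration log — 9 steps:
  step 1. node 0  ⊔preds=⊥  new=[-4,3]  stable
  step 2. node 1  ⊔preds=[-4,3]  new=[-5,4]  old=⊥  +wl: 0
  step 3. node 2  ⊔preds=[-5,4]  new=[-4,5]  old=⊥  +wl: 1
  step 4. node 3  ⊔preds=[-5,5]  new=[-5,5]  old=⊥  +wl: 2
  step 5. node 0  ⊔preds=[-5,5]  new=[-5,5]  old=[-4,3]  +wl: 3
  step 6. node 1  ⊔preds=[-5,5]  new=[-5,5]  old=[-5,4]  +wl: 0
  step 7. node 2  ⊔preds=[-5,5]  new=[-4,5]  stable
  step 8. node 3  ⊔preds=[-5,5]  new=[-5,5]  stable
  step 9. node 0  ⊔preds=[-5,5]  new=[-5,5]  stable

Least fixpoint reached:
  node 0: [-5,5]
  node 1: [-5,5]
  node 2: [-4,5]
  node 3: [-5,5]

9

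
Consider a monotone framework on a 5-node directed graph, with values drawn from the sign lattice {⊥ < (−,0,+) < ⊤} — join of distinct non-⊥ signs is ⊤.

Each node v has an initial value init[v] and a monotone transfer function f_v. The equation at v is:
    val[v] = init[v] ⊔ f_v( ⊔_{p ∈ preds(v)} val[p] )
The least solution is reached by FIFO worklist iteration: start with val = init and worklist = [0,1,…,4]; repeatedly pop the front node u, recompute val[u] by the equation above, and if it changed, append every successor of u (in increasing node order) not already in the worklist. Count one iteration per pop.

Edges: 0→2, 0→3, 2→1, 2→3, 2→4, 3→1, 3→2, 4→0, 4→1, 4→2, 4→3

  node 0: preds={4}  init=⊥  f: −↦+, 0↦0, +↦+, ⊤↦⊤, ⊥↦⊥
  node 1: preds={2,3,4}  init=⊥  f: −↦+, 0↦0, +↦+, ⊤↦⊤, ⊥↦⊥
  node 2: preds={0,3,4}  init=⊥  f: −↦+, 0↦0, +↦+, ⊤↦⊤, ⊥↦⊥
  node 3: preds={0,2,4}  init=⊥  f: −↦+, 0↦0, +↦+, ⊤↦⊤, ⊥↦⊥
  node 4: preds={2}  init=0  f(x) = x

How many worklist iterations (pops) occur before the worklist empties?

Iteration log — 7 steps:
  step 1. node 0  ⊔preds=0  new=0  old=⊥  +wl: 
  step 2. node 1  ⊔preds=0  new=0  old=⊥  +wl: 
  step 3. node 2  ⊔preds=0  new=0  old=⊥  +wl: 1
  step 4. node 3  ⊔preds=0  new=0  old=⊥  +wl: 2
  step 5. node 4  ⊔preds=0  new=0  stable
  step 6. node 1  ⊔preds=0  new=0  stable
  step 7. node 2  ⊔preds=0  new=0  stable

Least fixpoint reached:
  node 0: 0
  node 1: 0
  node 2: 0
  node 3: 0
  node 4: 0

7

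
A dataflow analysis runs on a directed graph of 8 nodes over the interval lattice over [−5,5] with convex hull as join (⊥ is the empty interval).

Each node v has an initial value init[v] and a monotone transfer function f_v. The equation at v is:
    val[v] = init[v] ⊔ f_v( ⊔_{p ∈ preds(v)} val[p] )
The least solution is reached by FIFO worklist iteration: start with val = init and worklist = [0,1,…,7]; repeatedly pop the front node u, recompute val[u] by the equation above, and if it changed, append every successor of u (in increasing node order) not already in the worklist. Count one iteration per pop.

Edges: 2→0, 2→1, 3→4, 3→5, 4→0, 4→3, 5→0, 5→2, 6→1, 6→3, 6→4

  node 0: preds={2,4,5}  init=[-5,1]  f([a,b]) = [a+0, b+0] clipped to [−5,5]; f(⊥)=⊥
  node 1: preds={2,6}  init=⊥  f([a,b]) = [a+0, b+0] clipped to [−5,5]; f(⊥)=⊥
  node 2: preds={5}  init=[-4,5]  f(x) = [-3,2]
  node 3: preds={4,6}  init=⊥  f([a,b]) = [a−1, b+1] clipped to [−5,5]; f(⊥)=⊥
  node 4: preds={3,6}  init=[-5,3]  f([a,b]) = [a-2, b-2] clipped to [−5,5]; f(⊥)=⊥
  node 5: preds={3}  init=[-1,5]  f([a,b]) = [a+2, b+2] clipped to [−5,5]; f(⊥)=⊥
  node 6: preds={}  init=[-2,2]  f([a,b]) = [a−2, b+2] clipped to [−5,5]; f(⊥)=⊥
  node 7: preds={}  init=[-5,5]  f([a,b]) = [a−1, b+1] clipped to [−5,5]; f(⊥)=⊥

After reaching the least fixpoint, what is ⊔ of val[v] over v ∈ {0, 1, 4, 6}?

Iteration log — 10 steps:
  step 1. node 0  ⊔preds=[-5,5]  new=[-5,5]  old=[-5,1]  +wl: 
  step 2. node 1  ⊔preds=[-4,5]  new=[-4,5]  old=⊥  +wl: 
  step 3. node 2  ⊔preds=[-1,5]  new=[-4,5]  stable
  step 4. node 3  ⊔preds=[-5,3]  new=[-5,4]  old=⊥  +wl: 
  step 5. node 4  ⊔preds=[-5,4]  new=[-5,3]  stable
  step 6. node 5  ⊔preds=[-5,4]  new=[-3,5]  old=[-1,5]  +wl: 0,2
  step 7. node 6  ⊔preds=⊥  new=[-2,2]  stable
  step 8. node 7  ⊔preds=⊥  new=[-5,5]  stable
  step 9. node 0  ⊔preds=[-5,5]  new=[-5,5]  stable
  step 10. node 2  ⊔preds=[-3,5]  new=[-4,5]  stable

Least fixpoint reached:
  node 0: [-5,5]
  node 1: [-4,5]
  node 2: [-4,5]
  node 3: [-5,4]
  node 4: [-5,3]
  node 5: [-3,5]
  node 6: [-2,2]
  node 7: [-5,5]

[-5,5]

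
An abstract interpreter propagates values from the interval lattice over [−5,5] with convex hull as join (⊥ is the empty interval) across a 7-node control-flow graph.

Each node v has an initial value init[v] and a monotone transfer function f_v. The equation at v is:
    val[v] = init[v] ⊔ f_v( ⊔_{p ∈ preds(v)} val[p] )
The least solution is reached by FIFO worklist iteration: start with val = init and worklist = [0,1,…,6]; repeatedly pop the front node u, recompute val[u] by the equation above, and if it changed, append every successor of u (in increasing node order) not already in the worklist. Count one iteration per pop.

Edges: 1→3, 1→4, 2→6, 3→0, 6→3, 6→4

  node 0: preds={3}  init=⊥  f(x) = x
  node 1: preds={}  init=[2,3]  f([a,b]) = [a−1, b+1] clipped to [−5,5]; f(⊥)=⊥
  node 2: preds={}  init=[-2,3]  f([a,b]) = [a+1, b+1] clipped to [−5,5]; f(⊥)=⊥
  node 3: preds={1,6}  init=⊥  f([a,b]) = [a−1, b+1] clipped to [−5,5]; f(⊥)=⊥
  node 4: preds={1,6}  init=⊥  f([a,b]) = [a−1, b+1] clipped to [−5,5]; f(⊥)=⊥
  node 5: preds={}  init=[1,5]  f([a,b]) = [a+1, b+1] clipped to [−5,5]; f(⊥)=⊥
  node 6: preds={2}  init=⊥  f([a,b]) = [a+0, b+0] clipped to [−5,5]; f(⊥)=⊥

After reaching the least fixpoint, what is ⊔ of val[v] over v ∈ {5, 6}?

[-2,5]

Iteration log — 11 steps:
  step 1. node 0  ⊔preds=⊥  new=⊥  stable
  step 2. node 1  ⊔preds=⊥  new=[2,3]  stable
  step 3. node 2  ⊔preds=⊥  new=[-2,3]  stable
  step 4. node 3  ⊔preds=[2,3]  new=[1,4]  old=⊥  +wl: 0
  step 5. node 4  ⊔preds=[2,3]  new=[1,4]  old=⊥  +wl: 
  step 6. node 5  ⊔preds=⊥  new=[1,5]  stable
  step 7. node 6  ⊔preds=[-2,3]  new=[-2,3]  old=⊥  +wl: 3,4
  step 8. node 0  ⊔preds=[1,4]  new=[1,4]  old=⊥  +wl: 
  step 9. node 3  ⊔preds=[-2,3]  new=[-3,4]  old=[1,4]  +wl: 0
  step 10. node 4  ⊔preds=[-2,3]  new=[-3,4]  old=[1,4]  +wl: 
  step 11. node 0  ⊔preds=[-3,4]  new=[-3,4]  old=[1,4]  +wl: 

Least fixpoint reached:
  node 0: [-3,4]
  node 1: [2,3]
  node 2: [-2,3]
  node 3: [-3,4]
  node 4: [-3,4]
  node 5: [1,5]
  node 6: [-2,3]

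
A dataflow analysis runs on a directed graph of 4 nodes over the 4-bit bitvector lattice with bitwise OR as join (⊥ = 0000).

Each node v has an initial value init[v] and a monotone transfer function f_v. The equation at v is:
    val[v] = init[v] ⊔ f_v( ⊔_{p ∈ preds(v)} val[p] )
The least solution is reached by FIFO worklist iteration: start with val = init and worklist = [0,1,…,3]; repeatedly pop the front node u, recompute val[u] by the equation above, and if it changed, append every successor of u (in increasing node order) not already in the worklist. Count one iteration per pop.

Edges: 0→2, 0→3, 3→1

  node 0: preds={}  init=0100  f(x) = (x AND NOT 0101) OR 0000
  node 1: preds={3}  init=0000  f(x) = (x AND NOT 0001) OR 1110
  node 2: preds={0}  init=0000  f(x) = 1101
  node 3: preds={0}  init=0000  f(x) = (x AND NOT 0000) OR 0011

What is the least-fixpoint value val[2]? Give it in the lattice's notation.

Trace (5 dequeues):
  [1] u=0 | in 0000 | out 0100 | ==
  [2] u=1 | in 0000 | out 1110 | prev 0000 | push {}
  [3] u=2 | in 0100 | out 1101 | prev 0000 | push {}
  [4] u=3 | in 0100 | out 0111 | prev 0000 | push {1}
  [5] u=1 | in 0111 | out 1110 | ==

Converged values:
  [0] 0100
  [1] 1110
  [2] 1101
  [3] 0111

1101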